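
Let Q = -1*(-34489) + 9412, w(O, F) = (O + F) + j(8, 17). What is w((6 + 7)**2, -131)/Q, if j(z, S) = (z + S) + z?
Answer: 71/43901 ≈ 0.0016173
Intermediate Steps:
j(z, S) = S + 2*z (j(z, S) = (S + z) + z = S + 2*z)
w(O, F) = 33 + F + O (w(O, F) = (O + F) + (17 + 2*8) = (F + O) + (17 + 16) = (F + O) + 33 = 33 + F + O)
Q = 43901 (Q = 34489 + 9412 = 43901)
w((6 + 7)**2, -131)/Q = (33 - 131 + (6 + 7)**2)/43901 = (33 - 131 + 13**2)*(1/43901) = (33 - 131 + 169)*(1/43901) = 71*(1/43901) = 71/43901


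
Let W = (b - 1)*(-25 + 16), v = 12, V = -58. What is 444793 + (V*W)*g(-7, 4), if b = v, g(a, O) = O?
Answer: 467761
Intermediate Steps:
b = 12
W = -99 (W = (12 - 1)*(-25 + 16) = 11*(-9) = -99)
444793 + (V*W)*g(-7, 4) = 444793 - 58*(-99)*4 = 444793 + 5742*4 = 444793 + 22968 = 467761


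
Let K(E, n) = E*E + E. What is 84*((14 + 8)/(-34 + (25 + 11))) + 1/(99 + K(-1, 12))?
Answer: 91477/99 ≈ 924.01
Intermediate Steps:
K(E, n) = E + E² (K(E, n) = E² + E = E + E²)
84*((14 + 8)/(-34 + (25 + 11))) + 1/(99 + K(-1, 12)) = 84*((14 + 8)/(-34 + (25 + 11))) + 1/(99 - (1 - 1)) = 84*(22/(-34 + 36)) + 1/(99 - 1*0) = 84*(22/2) + 1/(99 + 0) = 84*(22*(½)) + 1/99 = 84*11 + 1/99 = 924 + 1/99 = 91477/99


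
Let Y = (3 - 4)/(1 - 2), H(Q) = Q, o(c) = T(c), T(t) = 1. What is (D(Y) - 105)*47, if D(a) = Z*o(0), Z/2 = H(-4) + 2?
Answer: -5123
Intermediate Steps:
o(c) = 1
Y = 1 (Y = -1/(-1) = -1*(-1) = 1)
Z = -4 (Z = 2*(-4 + 2) = 2*(-2) = -4)
D(a) = -4 (D(a) = -4*1 = -4)
(D(Y) - 105)*47 = (-4 - 105)*47 = -109*47 = -5123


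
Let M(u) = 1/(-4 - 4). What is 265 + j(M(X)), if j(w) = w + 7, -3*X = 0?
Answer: 2175/8 ≈ 271.88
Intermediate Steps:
X = 0 (X = -⅓*0 = 0)
M(u) = -⅛ (M(u) = 1/(-8) = -⅛)
j(w) = 7 + w
265 + j(M(X)) = 265 + (7 - ⅛) = 265 + 55/8 = 2175/8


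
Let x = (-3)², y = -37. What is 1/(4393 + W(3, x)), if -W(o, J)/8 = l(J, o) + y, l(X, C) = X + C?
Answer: 1/4593 ≈ 0.00021772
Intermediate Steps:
x = 9
l(X, C) = C + X
W(o, J) = 296 - 8*J - 8*o (W(o, J) = -8*((o + J) - 37) = -8*((J + o) - 37) = -8*(-37 + J + o) = 296 - 8*J - 8*o)
1/(4393 + W(3, x)) = 1/(4393 + (296 - 8*9 - 8*3)) = 1/(4393 + (296 - 72 - 24)) = 1/(4393 + 200) = 1/4593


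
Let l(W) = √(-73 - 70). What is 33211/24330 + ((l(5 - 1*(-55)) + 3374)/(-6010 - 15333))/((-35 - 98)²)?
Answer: 1791182409511/1312208405130 - I*√143/377536327 ≈ 1.365 - 3.1674e-8*I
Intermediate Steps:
l(W) = I*√143 (l(W) = √(-143) = I*√143)
33211/24330 + ((l(5 - 1*(-55)) + 3374)/(-6010 - 15333))/((-35 - 98)²) = 33211/24330 + ((I*√143 + 3374)/(-6010 - 15333))/((-35 - 98)²) = 33211*(1/24330) + ((3374 + I*√143)/(-21343))/((-133)²) = 33211/24330 + ((3374 + I*√143)*(-1/21343))/17689 = 33211/24330 + (-482/3049 - I*√143/21343)*(1/17689) = 33211/24330 + (-482/53933761 - I*√143/377536327) = 1791182409511/1312208405130 - I*√143/377536327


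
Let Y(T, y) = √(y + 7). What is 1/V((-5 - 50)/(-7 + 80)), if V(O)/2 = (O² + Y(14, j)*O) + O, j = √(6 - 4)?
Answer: -73/(110*(18/73 + √(7 + √2))) ≈ -0.21086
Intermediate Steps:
j = √2 ≈ 1.4142
Y(T, y) = √(7 + y)
V(O) = 2*O + 2*O² + 2*O*√(7 + √2) (V(O) = 2*((O² + √(7 + √2)*O) + O) = 2*((O² + O*√(7 + √2)) + O) = 2*(O + O² + O*√(7 + √2)) = 2*O + 2*O² + 2*O*√(7 + √2))
1/V((-5 - 50)/(-7 + 80)) = 1/(2*((-5 - 50)/(-7 + 80))*(1 + (-5 - 50)/(-7 + 80) + √(7 + √2))) = 1/(2*(-55/73)*(1 - 55/73 + √(7 + √2))) = 1/(2*(-55/73)*(18/73 + √(7 + √2))) = 1/(-1980/5329 - 110*√(7 + √2)/73)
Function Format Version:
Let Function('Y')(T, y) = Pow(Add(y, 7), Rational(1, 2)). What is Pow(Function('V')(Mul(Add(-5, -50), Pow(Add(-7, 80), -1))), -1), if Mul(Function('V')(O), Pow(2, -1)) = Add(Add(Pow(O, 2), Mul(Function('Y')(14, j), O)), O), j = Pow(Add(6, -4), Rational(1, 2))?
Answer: Mul(Rational(-73, 110), Pow(Add(Rational(18, 73), Pow(Add(7, Pow(2, Rational(1, 2))), Rational(1, 2))), -1)) ≈ -0.21086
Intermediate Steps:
j = Pow(2, Rational(1, 2)) ≈ 1.4142
Function('Y')(T, y) = Pow(Add(7, y), Rational(1, 2))
Function('V')(O) = Add(Mul(2, O), Mul(2, Pow(O, 2)), Mul(2, O, Pow(Add(7, Pow(2, Rational(1, 2))), Rational(1, 2)))) (Function('V')(O) = Mul(2, Add(Add(Pow(O, 2), Mul(Pow(Add(7, Pow(2, Rational(1, 2))), Rational(1, 2)), O)), O)) = Mul(2, Add(Add(Pow(O, 2), Mul(O, Pow(Add(7, Pow(2, Rational(1, 2))), Rational(1, 2)))), O)) = Mul(2, Add(O, Pow(O, 2), Mul(O, Pow(Add(7, Pow(2, Rational(1, 2))), Rational(1, 2))))) = Add(Mul(2, O), Mul(2, Pow(O, 2)), Mul(2, O, Pow(Add(7, Pow(2, Rational(1, 2))), Rational(1, 2)))))
Pow(Function('V')(Mul(Add(-5, -50), Pow(Add(-7, 80), -1))), -1) = Pow(Mul(2, Mul(Add(-5, -50), Pow(Add(-7, 80), -1)), Add(1, Mul(Add(-5, -50), Pow(Add(-7, 80), -1)), Pow(Add(7, Pow(2, Rational(1, 2))), Rational(1, 2)))), -1) = Pow(Mul(2, Mul(-55, Pow(73, -1)), Add(1, Mul(-55, Pow(73, -1)), Pow(Add(7, Pow(2, Rational(1, 2))), Rational(1, 2)))), -1) = Pow(Mul(2, Mul(-55, Rational(1, 73)), Add(1, Mul(-55, Rational(1, 73)), Pow(Add(7, Pow(2, Rational(1, 2))), Rational(1, 2)))), -1) = Pow(Mul(2, Rational(-55, 73), Add(1, Rational(-55, 73), Pow(Add(7, Pow(2, Rational(1, 2))), Rational(1, 2)))), -1) = Pow(Mul(2, Rational(-55, 73), Add(Rational(18, 73), Pow(Add(7, Pow(2, Rational(1, 2))), Rational(1, 2)))), -1) = Pow(Add(Rational(-1980, 5329), Mul(Rational(-110, 73), Pow(Add(7, Pow(2, Rational(1, 2))), Rational(1, 2)))), -1)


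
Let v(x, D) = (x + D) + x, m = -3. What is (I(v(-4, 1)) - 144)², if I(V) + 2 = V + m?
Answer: 24336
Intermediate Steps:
v(x, D) = D + 2*x (v(x, D) = (D + x) + x = D + 2*x)
I(V) = -5 + V (I(V) = -2 + (V - 3) = -2 + (-3 + V) = -5 + V)
(I(v(-4, 1)) - 144)² = ((-5 + (1 + 2*(-4))) - 144)² = ((-5 + (1 - 8)) - 144)² = ((-5 - 7) - 144)² = (-12 - 144)² = (-156)² = 24336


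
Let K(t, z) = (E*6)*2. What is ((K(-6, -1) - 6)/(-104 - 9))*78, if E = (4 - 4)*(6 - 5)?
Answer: 468/113 ≈ 4.1416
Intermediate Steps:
E = 0 (E = 0*1 = 0)
K(t, z) = 0 (K(t, z) = (0*6)*2 = 0*2 = 0)
((K(-6, -1) - 6)/(-104 - 9))*78 = ((0 - 6)/(-104 - 9))*78 = -6/(-113)*78 = -6*(-1/113)*78 = (6/113)*78 = 468/113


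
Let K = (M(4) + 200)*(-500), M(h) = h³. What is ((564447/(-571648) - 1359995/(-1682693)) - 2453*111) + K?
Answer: -388883259919372123/961908088064 ≈ -4.0428e+5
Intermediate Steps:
K = -132000 (K = (4³ + 200)*(-500) = (64 + 200)*(-500) = 264*(-500) = -132000)
((564447/(-571648) - 1359995/(-1682693)) - 2453*111) + K = ((564447/(-571648) - 1359995/(-1682693)) - 2453*111) - 132000 = ((564447*(-1/571648) - 1359995*(-1/1682693)) - 272283) - 132000 = ((-564447/571648 + 1359995/1682693) - 272283) - 132000 = (-172352594011/961908088064 - 272283) - 132000 = -261911392294924123/961908088064 - 132000 = -388883259919372123/961908088064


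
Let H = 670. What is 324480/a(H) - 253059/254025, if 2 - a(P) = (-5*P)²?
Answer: -487063358897/475132509075 ≈ -1.0251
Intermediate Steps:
a(P) = 2 - 25*P² (a(P) = 2 - (-5*P)² = 2 - 25*P²)
324480/a(H) - 253059/254025 = 324480/(2 - 25*670²) - 253059/254025 = 324480/(2 - 25*448900) - 253059*1/254025 = 324480/(2 - 11222500) - 84353/84675 = 324480/(-11222498) - 84353/84675 = 324480*(-1/11222498) - 84353/84675 = -162240/5611249 - 84353/84675 = -487063358897/475132509075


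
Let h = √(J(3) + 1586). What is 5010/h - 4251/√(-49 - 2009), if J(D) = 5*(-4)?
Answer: 835*√174/87 + 1417*I*√42/98 ≈ 126.6 + 93.706*I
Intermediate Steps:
J(D) = -20
h = 3*√174 (h = √(-20 + 1586) = √1566 = 3*√174 ≈ 39.573)
5010/h - 4251/√(-49 - 2009) = 5010/((3*√174)) - 4251/√(-49 - 2009) = 5010*(√174/522) - 4251*(-I*√42/294) = 835*√174/87 - 4251*(-I*√42/294) = 835*√174/87 - (-1417)*I*√42/98 = 835*√174/87 + 1417*I*√42/98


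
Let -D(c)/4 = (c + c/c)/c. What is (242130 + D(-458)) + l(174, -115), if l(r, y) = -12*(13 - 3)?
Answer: 55419376/229 ≈ 2.4201e+5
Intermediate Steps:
l(r, y) = -120 (l(r, y) = -12*10 = -120)
D(c) = -4*(1 + c)/c (D(c) = -4*(c + c/c)/c = -4*(c + 1)/c = -4*(1 + c)/c)
(242130 + D(-458)) + l(174, -115) = (242130 + (-4 - 4/(-458))) - 120 = (242130 + (-4 - 4*(-1/458))) - 120 = (242130 + (-4 + 2/229)) - 120 = (242130 - 914/229) - 120 = 55446856/229 - 120 = 55419376/229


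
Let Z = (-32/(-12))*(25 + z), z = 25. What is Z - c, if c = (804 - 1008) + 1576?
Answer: -3716/3 ≈ -1238.7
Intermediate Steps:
c = 1372 (c = -204 + 1576 = 1372)
Z = 400/3 (Z = (-32/(-12))*(25 + 25) = -32*(-1/12)*50 = (8/3)*50 = 400/3 ≈ 133.33)
Z - c = 400/3 - 1*1372 = 400/3 - 1372 = -3716/3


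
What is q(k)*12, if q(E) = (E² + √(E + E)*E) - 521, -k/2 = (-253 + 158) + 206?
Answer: 585156 - 5328*I*√111 ≈ 5.8516e+5 - 56134.0*I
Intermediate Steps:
k = -222 (k = -2*((-253 + 158) + 206) = -2*(-95 + 206) = -2*111 = -222)
q(E) = -521 + E² + √2*E^(3/2) (q(E) = (E² + √(2*E)*E) - 521 = (E² + (√2*√E)*E) - 521 = (E² + √2*E^(3/2)) - 521 = -521 + E² + √2*E^(3/2))
q(k)*12 = (-521 + (-222)² + √2*(-222)^(3/2))*12 = (-521 + 49284 + √2*(-222*I*√222))*12 = (-521 + 49284 - 444*I*√111)*12 = (48763 - 444*I*√111)*12 = 585156 - 5328*I*√111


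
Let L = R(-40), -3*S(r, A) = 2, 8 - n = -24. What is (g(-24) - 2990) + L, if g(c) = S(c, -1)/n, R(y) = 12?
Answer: -142945/48 ≈ -2978.0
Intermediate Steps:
n = 32 (n = 8 - 1*(-24) = 8 + 24 = 32)
S(r, A) = -⅔ (S(r, A) = -⅓*2 = -⅔)
L = 12
g(c) = -1/48 (g(c) = -⅔/32 = -⅔*1/32 = -1/48)
(g(-24) - 2990) + L = (-1/48 - 2990) + 12 = -143521/48 + 12 = -142945/48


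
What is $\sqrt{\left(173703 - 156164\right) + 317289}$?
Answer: $2 \sqrt{83707} \approx 578.64$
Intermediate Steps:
$\sqrt{\left(173703 - 156164\right) + 317289} = \sqrt{17539 + 317289} = \sqrt{334828} = 2 \sqrt{83707}$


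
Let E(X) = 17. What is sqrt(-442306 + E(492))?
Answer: I*sqrt(442289) ≈ 665.05*I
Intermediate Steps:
sqrt(-442306 + E(492)) = sqrt(-442306 + 17) = sqrt(-442289) = I*sqrt(442289)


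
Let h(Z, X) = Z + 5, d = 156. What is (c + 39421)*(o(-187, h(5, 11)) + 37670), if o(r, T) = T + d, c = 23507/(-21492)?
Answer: 890420468875/597 ≈ 1.4915e+9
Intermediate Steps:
h(Z, X) = 5 + Z
c = -23507/21492 (c = 23507*(-1/21492) = -23507/21492 ≈ -1.0938)
o(r, T) = 156 + T (o(r, T) = T + 156 = 156 + T)
(c + 39421)*(o(-187, h(5, 11)) + 37670) = (-23507/21492 + 39421)*((156 + (5 + 5)) + 37670) = 847212625*((156 + 10) + 37670)/21492 = 847212625*(166 + 37670)/21492 = (847212625/21492)*37836 = 890420468875/597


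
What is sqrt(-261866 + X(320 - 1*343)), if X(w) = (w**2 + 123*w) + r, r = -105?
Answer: I*sqrt(264271) ≈ 514.07*I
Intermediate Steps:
X(w) = -105 + w**2 + 123*w (X(w) = (w**2 + 123*w) - 105 = -105 + w**2 + 123*w)
sqrt(-261866 + X(320 - 1*343)) = sqrt(-261866 + (-105 + (320 - 1*343)**2 + 123*(320 - 1*343))) = sqrt(-261866 + (-105 + (320 - 343)**2 + 123*(320 - 343))) = sqrt(-261866 + (-105 + (-23)**2 + 123*(-23))) = sqrt(-261866 + (-105 + 529 - 2829)) = sqrt(-261866 - 2405) = sqrt(-264271) = I*sqrt(264271)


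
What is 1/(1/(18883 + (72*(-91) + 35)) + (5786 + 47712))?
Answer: 12366/661556269 ≈ 1.8692e-5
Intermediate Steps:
1/(1/(18883 + (72*(-91) + 35)) + (5786 + 47712)) = 1/(1/(18883 + (-6552 + 35)) + 53498) = 1/(1/(18883 - 6517) + 53498) = 1/(1/12366 + 53498) = 1/(661556269/12366) = 12366/661556269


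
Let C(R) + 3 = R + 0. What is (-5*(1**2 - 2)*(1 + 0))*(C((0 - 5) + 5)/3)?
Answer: -5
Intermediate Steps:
C(R) = -3 + R (C(R) = -3 + (R + 0) = -3 + R)
(-5*(1**2 - 2)*(1 + 0))*(C((0 - 5) + 5)/3) = (-5*(1**2 - 2)*(1 + 0))*((-3 + ((0 - 5) + 5))/3) = (-5*(1 - 2))*((-3 + (-5 + 5))*(1/3)) = (-(-5))*((-3 + 0)*(1/3)) = (-5*(-1))*(-3*1/3) = 5*(-1) = -5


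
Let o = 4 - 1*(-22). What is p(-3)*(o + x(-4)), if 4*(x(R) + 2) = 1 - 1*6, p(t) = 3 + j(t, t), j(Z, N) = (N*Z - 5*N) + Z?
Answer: 546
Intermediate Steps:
j(Z, N) = Z - 5*N + N*Z (j(Z, N) = (-5*N + N*Z) + Z = Z - 5*N + N*Z)
p(t) = 3 + t² - 4*t (p(t) = 3 + (t - 5*t + t*t) = 3 + (t - 5*t + t²) = 3 + (t² - 4*t) = 3 + t² - 4*t)
x(R) = -13/4 (x(R) = -2 + (1 - 1*6)/4 = -2 + (1 - 6)/4 = -2 + (¼)*(-5) = -2 - 5/4 = -13/4)
o = 26 (o = 4 + 22 = 26)
p(-3)*(o + x(-4)) = (3 + (-3)² - 4*(-3))*(26 - 13/4) = (3 + 9 + 12)*(91/4) = 24*(91/4) = 546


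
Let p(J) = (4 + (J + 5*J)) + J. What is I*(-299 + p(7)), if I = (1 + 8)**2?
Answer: -19926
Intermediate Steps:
p(J) = 4 + 7*J (p(J) = (4 + 6*J) + J = 4 + 7*J)
I = 81 (I = 9**2 = 81)
I*(-299 + p(7)) = 81*(-299 + (4 + 7*7)) = 81*(-299 + (4 + 49)) = 81*(-299 + 53) = 81*(-246) = -19926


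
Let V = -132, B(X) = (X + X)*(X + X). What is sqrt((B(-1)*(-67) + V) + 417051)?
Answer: sqrt(416651) ≈ 645.49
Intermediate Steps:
B(X) = 4*X**2 (B(X) = (2*X)*(2*X) = 4*X**2)
sqrt((B(-1)*(-67) + V) + 417051) = sqrt(((4*(-1)**2)*(-67) - 132) + 417051) = sqrt(((4*1)*(-67) - 132) + 417051) = sqrt((4*(-67) - 132) + 417051) = sqrt((-268 - 132) + 417051) = sqrt(-400 + 417051) = sqrt(416651)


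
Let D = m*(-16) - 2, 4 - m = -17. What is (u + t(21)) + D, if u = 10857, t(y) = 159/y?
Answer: 73686/7 ≈ 10527.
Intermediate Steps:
m = 21 (m = 4 - 1*(-17) = 4 + 17 = 21)
D = -338 (D = 21*(-16) - 2 = -336 - 2 = -338)
(u + t(21)) + D = (10857 + 159/21) - 338 = (10857 + 159*(1/21)) - 338 = (10857 + 53/7) - 338 = 76052/7 - 338 = 73686/7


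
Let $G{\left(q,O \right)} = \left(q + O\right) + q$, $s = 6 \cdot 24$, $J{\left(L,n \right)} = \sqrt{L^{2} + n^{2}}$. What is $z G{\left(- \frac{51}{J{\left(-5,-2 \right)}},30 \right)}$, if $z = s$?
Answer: $4320 - \frac{14688 \sqrt{29}}{29} \approx 1592.5$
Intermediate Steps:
$s = 144$
$z = 144$
$G{\left(q,O \right)} = O + 2 q$ ($G{\left(q,O \right)} = \left(O + q\right) + q = O + 2 q$)
$z G{\left(- \frac{51}{J{\left(-5,-2 \right)}},30 \right)} = 144 \left(30 + 2 \left(- \frac{51}{\sqrt{\left(-5\right)^{2} + \left(-2\right)^{2}}}\right)\right) = 144 \left(30 + 2 \left(- \frac{51}{\sqrt{25 + 4}}\right)\right) = 144 \left(30 + 2 \left(- \frac{51}{\sqrt{29}}\right)\right) = 144 \left(30 + 2 \left(- 51 \frac{\sqrt{29}}{29}\right)\right) = 144 \left(30 + 2 \left(- \frac{51 \sqrt{29}}{29}\right)\right) = 144 \left(30 - \frac{102 \sqrt{29}}{29}\right) = 4320 - \frac{14688 \sqrt{29}}{29}$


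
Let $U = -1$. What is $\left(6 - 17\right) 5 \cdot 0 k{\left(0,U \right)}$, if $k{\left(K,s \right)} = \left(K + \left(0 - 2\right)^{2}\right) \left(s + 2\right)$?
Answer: $0$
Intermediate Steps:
$k{\left(K,s \right)} = \left(2 + s\right) \left(4 + K\right)$ ($k{\left(K,s \right)} = \left(K + \left(-2\right)^{2}\right) \left(2 + s\right) = \left(K + 4\right) \left(2 + s\right) = \left(4 + K\right) \left(2 + s\right) = \left(2 + s\right) \left(4 + K\right)$)
$\left(6 - 17\right) 5 \cdot 0 k{\left(0,U \right)} = \left(6 - 17\right) 5 \cdot 0 \left(8 + 2 \cdot 0 + 4 \left(-1\right) + 0 \left(-1\right)\right) = - 11 \cdot 0 \left(8 + 0 - 4 + 0\right) = - 11 \cdot 0 \cdot 4 = \left(-11\right) 0 = 0$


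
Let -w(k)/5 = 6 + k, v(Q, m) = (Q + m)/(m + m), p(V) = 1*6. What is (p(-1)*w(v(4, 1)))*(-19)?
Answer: 4845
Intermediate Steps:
p(V) = 6
v(Q, m) = (Q + m)/(2*m) (v(Q, m) = (Q + m)/((2*m)) = (Q + m)*(1/(2*m)) = (Q + m)/(2*m))
w(k) = -30 - 5*k (w(k) = -5*(6 + k) = -30 - 5*k)
(p(-1)*w(v(4, 1)))*(-19) = (6*(-30 - 5*(4 + 1)/(2*1)))*(-19) = (6*(-30 - 5*5/2))*(-19) = (6*(-30 - 25/2))*(-19) = (6*(-85/2))*(-19) = -255*(-19) = 4845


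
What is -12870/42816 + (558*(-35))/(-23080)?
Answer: 2246487/4117472 ≈ 0.54560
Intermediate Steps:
-12870/42816 + (558*(-35))/(-23080) = -12870*1/42816 - 19530*(-1/23080) = -2145/7136 + 1953/2308 = 2246487/4117472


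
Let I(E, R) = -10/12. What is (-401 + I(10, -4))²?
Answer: 5812921/36 ≈ 1.6147e+5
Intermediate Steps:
I(E, R) = -⅚ (I(E, R) = -10*1/12 = -⅚)
(-401 + I(10, -4))² = (-401 - ⅚)² = (-2411/6)² = 5812921/36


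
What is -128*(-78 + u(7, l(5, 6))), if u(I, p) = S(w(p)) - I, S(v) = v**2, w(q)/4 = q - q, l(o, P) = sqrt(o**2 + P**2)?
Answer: 10880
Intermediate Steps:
l(o, P) = sqrt(P**2 + o**2)
w(q) = 0 (w(q) = 4*(q - q) = 4*0 = 0)
u(I, p) = -I (u(I, p) = 0**2 - I = 0 - I = -I)
-128*(-78 + u(7, l(5, 6))) = -128*(-78 - 1*7) = -128*(-78 - 7) = -128*(-85) = 10880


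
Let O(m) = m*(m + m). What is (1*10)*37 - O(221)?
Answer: -97312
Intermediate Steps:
O(m) = 2*m**2 (O(m) = m*(2*m) = 2*m**2)
(1*10)*37 - O(221) = (1*10)*37 - 2*221**2 = 10*37 - 2*48841 = 370 - 1*97682 = 370 - 97682 = -97312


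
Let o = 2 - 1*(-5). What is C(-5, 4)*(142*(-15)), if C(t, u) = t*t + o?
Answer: -68160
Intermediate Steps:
o = 7 (o = 2 + 5 = 7)
C(t, u) = 7 + t**2 (C(t, u) = t*t + 7 = t**2 + 7 = 7 + t**2)
C(-5, 4)*(142*(-15)) = (7 + (-5)**2)*(142*(-15)) = (7 + 25)*(-2130) = 32*(-2130) = -68160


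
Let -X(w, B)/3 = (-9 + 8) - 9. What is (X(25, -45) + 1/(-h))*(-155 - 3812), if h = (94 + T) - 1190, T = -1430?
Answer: -300623227/2526 ≈ -1.1901e+5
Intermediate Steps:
X(w, B) = 30 (X(w, B) = -3*((-9 + 8) - 9) = -3*(-1 - 9) = -3*(-10) = 30)
h = -2526 (h = (94 - 1430) - 1190 = -1336 - 1190 = -2526)
(X(25, -45) + 1/(-h))*(-155 - 3812) = (30 + 1/(-1*(-2526)))*(-155 - 3812) = (30 + 1/2526)*(-3967) = (75781/2526)*(-3967) = -300623227/2526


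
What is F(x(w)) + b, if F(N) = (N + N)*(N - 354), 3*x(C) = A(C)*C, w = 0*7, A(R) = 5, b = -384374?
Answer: -384374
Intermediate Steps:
w = 0
x(C) = 5*C/3 (x(C) = (5*C)/3 = 5*C/3)
F(N) = 2*N*(-354 + N) (F(N) = (2*N)*(-354 + N) = 2*N*(-354 + N))
F(x(w)) + b = 2*((5/3)*0)*(-354 + (5/3)*0) - 384374 = 2*0*(-354 + 0) - 384374 = 2*0*(-354) - 384374 = 0 - 384374 = -384374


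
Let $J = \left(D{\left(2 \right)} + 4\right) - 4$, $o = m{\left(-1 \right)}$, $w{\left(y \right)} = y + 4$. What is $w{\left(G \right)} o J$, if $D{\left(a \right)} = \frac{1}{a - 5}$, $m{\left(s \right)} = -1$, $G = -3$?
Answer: $\frac{1}{3} \approx 0.33333$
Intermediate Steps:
$w{\left(y \right)} = 4 + y$
$D{\left(a \right)} = \frac{1}{-5 + a}$
$o = -1$
$J = - \frac{1}{3}$ ($J = \left(\frac{1}{-5 + 2} + 4\right) - 4 = \left(\frac{1}{-3} + 4\right) - 4 = \left(- \frac{1}{3} + 4\right) - 4 = \frac{11}{3} - 4 = - \frac{1}{3} \approx -0.33333$)
$w{\left(G \right)} o J = \left(4 - 3\right) \left(-1\right) \left(- \frac{1}{3}\right) = 1 \left(-1\right) \left(- \frac{1}{3}\right) = \left(-1\right) \left(- \frac{1}{3}\right) = \frac{1}{3}$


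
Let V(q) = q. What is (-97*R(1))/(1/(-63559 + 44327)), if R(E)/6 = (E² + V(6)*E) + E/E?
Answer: 89544192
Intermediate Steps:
R(E) = 6 + 6*E² + 36*E (R(E) = 6*((E² + 6*E) + E/E) = 6*((E² + 6*E) + 1) = 6*(1 + E² + 6*E) = 6 + 6*E² + 36*E)
(-97*R(1))/(1/(-63559 + 44327)) = (-97*(6 + 6*1² + 36*1))/(1/(-63559 + 44327)) = (-97*(6 + 6*1 + 36))/(1/(-19232)) = (-97*(6 + 6 + 36))/(-1/19232) = -97*48*(-19232) = -4656*(-19232) = 89544192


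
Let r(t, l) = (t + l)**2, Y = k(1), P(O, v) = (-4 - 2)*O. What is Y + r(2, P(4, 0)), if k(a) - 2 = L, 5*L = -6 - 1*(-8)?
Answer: 2432/5 ≈ 486.40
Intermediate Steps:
L = 2/5 (L = (-6 - 1*(-8))/5 = (-6 + 8)/5 = (1/5)*2 = 2/5 ≈ 0.40000)
P(O, v) = -6*O
k(a) = 12/5 (k(a) = 2 + 2/5 = 12/5)
Y = 12/5 ≈ 2.4000
r(t, l) = (l + t)**2
Y + r(2, P(4, 0)) = 12/5 + (-6*4 + 2)**2 = 12/5 + (-24 + 2)**2 = 12/5 + (-22)**2 = 12/5 + 484 = 2432/5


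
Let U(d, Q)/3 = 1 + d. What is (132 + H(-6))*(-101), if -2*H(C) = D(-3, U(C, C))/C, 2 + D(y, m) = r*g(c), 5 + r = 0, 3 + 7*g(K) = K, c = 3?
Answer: -79891/6 ≈ -13315.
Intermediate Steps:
U(d, Q) = 3 + 3*d (U(d, Q) = 3*(1 + d) = 3 + 3*d)
g(K) = -3/7 + K/7
r = -5 (r = -5 + 0 = -5)
D(y, m) = -2 (D(y, m) = -2 - 5*(-3/7 + (1/7)*3) = -2 - 5*(-3/7 + 3/7) = -2 - 5*0 = -2 + 0 = -2)
H(C) = 1/C (H(C) = -(-1)/C = 1/C)
(132 + H(-6))*(-101) = (132 + 1/(-6))*(-101) = (132 - 1/6)*(-101) = (791/6)*(-101) = -79891/6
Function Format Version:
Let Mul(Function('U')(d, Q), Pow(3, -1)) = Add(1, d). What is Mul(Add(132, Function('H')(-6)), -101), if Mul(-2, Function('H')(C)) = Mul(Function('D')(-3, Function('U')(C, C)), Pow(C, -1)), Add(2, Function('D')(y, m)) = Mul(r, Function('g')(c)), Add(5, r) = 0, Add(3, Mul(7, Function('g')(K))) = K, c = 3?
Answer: Rational(-79891, 6) ≈ -13315.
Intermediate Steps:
Function('U')(d, Q) = Add(3, Mul(3, d)) (Function('U')(d, Q) = Mul(3, Add(1, d)) = Add(3, Mul(3, d)))
Function('g')(K) = Add(Rational(-3, 7), Mul(Rational(1, 7), K))
r = -5 (r = Add(-5, 0) = -5)
Function('D')(y, m) = -2 (Function('D')(y, m) = Add(-2, Mul(-5, Add(Rational(-3, 7), Mul(Rational(1, 7), 3)))) = Add(-2, Mul(-5, Add(Rational(-3, 7), Rational(3, 7)))) = Add(-2, Mul(-5, 0)) = Add(-2, 0) = -2)
Function('H')(C) = Pow(C, -1) (Function('H')(C) = Mul(Rational(-1, 2), Mul(-2, Pow(C, -1))) = Pow(C, -1))
Mul(Add(132, Function('H')(-6)), -101) = Mul(Add(132, Pow(-6, -1)), -101) = Mul(Add(132, Rational(-1, 6)), -101) = Mul(Rational(791, 6), -101) = Rational(-79891, 6)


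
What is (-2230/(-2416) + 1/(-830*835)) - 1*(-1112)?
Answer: 465872021171/418602200 ≈ 1112.9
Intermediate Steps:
(-2230/(-2416) + 1/(-830*835)) - 1*(-1112) = (-2230*(-1/2416) - 1/830*1/835) + 1112 = (1115/1208 - 1/693050) + 1112 = 386374771/418602200 + 1112 = 465872021171/418602200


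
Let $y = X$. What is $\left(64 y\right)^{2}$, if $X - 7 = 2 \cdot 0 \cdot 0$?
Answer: $200704$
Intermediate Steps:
$X = 7$ ($X = 7 + 2 \cdot 0 \cdot 0 = 7 + 0 \cdot 0 = 7 + 0 = 7$)
$y = 7$
$\left(64 y\right)^{2} = \left(64 \cdot 7\right)^{2} = 448^{2} = 200704$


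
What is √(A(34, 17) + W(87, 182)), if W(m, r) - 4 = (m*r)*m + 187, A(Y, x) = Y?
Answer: 3*√153087 ≈ 1173.8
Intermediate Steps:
W(m, r) = 191 + r*m² (W(m, r) = 4 + ((m*r)*m + 187) = 4 + (r*m² + 187) = 4 + (187 + r*m²) = 191 + r*m²)
√(A(34, 17) + W(87, 182)) = √(34 + (191 + 182*87²)) = √(34 + (191 + 182*7569)) = √(34 + (191 + 1377558)) = √(34 + 1377749) = √1377783 = 3*√153087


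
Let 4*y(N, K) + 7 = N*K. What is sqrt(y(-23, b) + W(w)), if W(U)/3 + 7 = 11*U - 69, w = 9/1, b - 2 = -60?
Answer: sqrt(1603)/2 ≈ 20.019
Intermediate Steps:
b = -58 (b = 2 - 60 = -58)
y(N, K) = -7/4 + K*N/4 (y(N, K) = -7/4 + (N*K)/4 = -7/4 + (K*N)/4 = -7/4 + K*N/4)
w = 9 (w = 9*1 = 9)
W(U) = -228 + 33*U (W(U) = -21 + 3*(11*U - 69) = -21 + 3*(-69 + 11*U) = -21 + (-207 + 33*U) = -228 + 33*U)
sqrt(y(-23, b) + W(w)) = sqrt((-7/4 + (1/4)*(-58)*(-23)) + (-228 + 33*9)) = sqrt((-7/4 + 667/2) + (-228 + 297)) = sqrt(1327/4 + 69) = sqrt(1603/4) = sqrt(1603)/2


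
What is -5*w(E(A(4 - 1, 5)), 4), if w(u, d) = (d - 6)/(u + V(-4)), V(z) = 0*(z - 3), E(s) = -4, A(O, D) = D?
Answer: -5/2 ≈ -2.5000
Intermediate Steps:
V(z) = 0 (V(z) = 0*(-3 + z) = 0)
w(u, d) = (-6 + d)/u (w(u, d) = (d - 6)/(u + 0) = (-6 + d)/u)
-5*w(E(A(4 - 1, 5)), 4) = -5*(-6 + 4)/(-4) = -(-5)*(-2)/4 = -5*½ = -5/2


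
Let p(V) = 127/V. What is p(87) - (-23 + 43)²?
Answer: -34673/87 ≈ -398.54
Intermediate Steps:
p(87) - (-23 + 43)² = 127/87 - (-23 + 43)² = 127*(1/87) - 1*20² = 127/87 - 1*400 = 127/87 - 400 = -34673/87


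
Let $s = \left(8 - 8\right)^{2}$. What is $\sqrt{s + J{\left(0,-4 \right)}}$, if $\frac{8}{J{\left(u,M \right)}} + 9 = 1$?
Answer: $i \approx 1.0 i$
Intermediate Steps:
$s = 0$ ($s = 0^{2} = 0$)
$J{\left(u,M \right)} = -1$ ($J{\left(u,M \right)} = \frac{8}{-9 + 1} = \frac{8}{-8} = 8 \left(- \frac{1}{8}\right) = -1$)
$\sqrt{s + J{\left(0,-4 \right)}} = \sqrt{0 - 1} = \sqrt{-1} = i$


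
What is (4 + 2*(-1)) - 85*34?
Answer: -2888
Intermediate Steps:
(4 + 2*(-1)) - 85*34 = (4 - 2) - 2890 = 2 - 2890 = -2888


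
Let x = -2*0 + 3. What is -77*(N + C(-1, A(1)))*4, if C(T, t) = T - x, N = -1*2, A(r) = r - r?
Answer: 1848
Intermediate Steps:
x = 3 (x = 0 + 3 = 3)
A(r) = 0
N = -2
C(T, t) = -3 + T (C(T, t) = T - 1*3 = T - 3 = -3 + T)
-77*(N + C(-1, A(1)))*4 = -77*(-2 + (-3 - 1))*4 = -77*(-2 - 4)*4 = -(-462)*4 = -77*(-24) = 1848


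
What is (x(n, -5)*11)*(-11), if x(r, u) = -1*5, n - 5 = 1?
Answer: 605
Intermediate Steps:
n = 6 (n = 5 + 1 = 6)
x(r, u) = -5
(x(n, -5)*11)*(-11) = -5*11*(-11) = -55*(-11) = 605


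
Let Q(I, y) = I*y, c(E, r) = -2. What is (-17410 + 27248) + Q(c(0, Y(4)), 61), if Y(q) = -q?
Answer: 9716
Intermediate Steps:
(-17410 + 27248) + Q(c(0, Y(4)), 61) = (-17410 + 27248) - 2*61 = 9838 - 122 = 9716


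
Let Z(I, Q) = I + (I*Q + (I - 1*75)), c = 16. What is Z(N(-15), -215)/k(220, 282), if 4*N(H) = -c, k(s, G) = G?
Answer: 259/94 ≈ 2.7553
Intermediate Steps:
N(H) = -4 (N(H) = (-1*16)/4 = (¼)*(-16) = -4)
Z(I, Q) = -75 + 2*I + I*Q (Z(I, Q) = I + (I*Q + (I - 75)) = I + (I*Q + (-75 + I)) = I + (-75 + I + I*Q) = -75 + 2*I + I*Q)
Z(N(-15), -215)/k(220, 282) = (-75 + 2*(-4) - 4*(-215))/282 = (-75 - 8 + 860)*(1/282) = 777*(1/282) = 259/94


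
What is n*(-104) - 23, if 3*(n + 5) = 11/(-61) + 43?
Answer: -180697/183 ≈ -987.42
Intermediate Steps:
n = 1697/183 (n = -5 + (11/(-61) + 43)/3 = -5 + (11*(-1/61) + 43)/3 = -5 + (-11/61 + 43)/3 = -5 + (⅓)*(2612/61) = -5 + 2612/183 = 1697/183 ≈ 9.2732)
n*(-104) - 23 = (1697/183)*(-104) - 23 = -176488/183 - 23 = -180697/183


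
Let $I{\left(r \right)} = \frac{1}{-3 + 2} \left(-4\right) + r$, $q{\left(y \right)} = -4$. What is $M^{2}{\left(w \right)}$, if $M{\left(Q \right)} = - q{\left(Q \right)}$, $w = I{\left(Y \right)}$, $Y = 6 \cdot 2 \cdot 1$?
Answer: $16$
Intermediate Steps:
$Y = 12$ ($Y = 12 \cdot 1 = 12$)
$I{\left(r \right)} = 4 + r$ ($I{\left(r \right)} = \frac{1}{-1} \left(-4\right) + r = \left(-1\right) \left(-4\right) + r = 4 + r$)
$w = 16$ ($w = 4 + 12 = 16$)
$M{\left(Q \right)} = 4$ ($M{\left(Q \right)} = \left(-1\right) \left(-4\right) = 4$)
$M^{2}{\left(w \right)} = 4^{2} = 16$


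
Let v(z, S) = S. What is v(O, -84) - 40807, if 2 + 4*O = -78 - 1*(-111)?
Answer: -40891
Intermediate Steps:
O = 31/4 (O = -½ + (-78 - 1*(-111))/4 = -½ + (-78 + 111)/4 = -½ + (¼)*33 = -½ + 33/4 = 31/4 ≈ 7.7500)
v(O, -84) - 40807 = -84 - 40807 = -40891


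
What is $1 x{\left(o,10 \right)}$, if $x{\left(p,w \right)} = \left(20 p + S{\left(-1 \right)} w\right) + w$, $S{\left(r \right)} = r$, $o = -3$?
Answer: $-60$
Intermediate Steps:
$x{\left(p,w \right)} = 20 p$ ($x{\left(p,w \right)} = \left(20 p - w\right) + w = \left(- w + 20 p\right) + w = 20 p$)
$1 x{\left(o,10 \right)} = 1 \cdot 20 \left(-3\right) = 1 \left(-60\right) = -60$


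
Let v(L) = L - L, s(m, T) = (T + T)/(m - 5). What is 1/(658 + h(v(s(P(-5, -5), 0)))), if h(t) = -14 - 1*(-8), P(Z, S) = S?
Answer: 1/652 ≈ 0.0015337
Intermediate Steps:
s(m, T) = 2*T/(-5 + m) (s(m, T) = (2*T)/(-5 + m) = 2*T/(-5 + m))
v(L) = 0
h(t) = -6 (h(t) = -14 + 8 = -6)
1/(658 + h(v(s(P(-5, -5), 0)))) = 1/(658 - 6) = 1/652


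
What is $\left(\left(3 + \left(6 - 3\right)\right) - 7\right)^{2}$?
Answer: $1$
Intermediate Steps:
$\left(\left(3 + \left(6 - 3\right)\right) - 7\right)^{2} = \left(\left(3 + 3\right) - 7\right)^{2} = \left(6 - 7\right)^{2} = \left(-1\right)^{2} = 1$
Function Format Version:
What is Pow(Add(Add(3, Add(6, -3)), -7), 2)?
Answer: 1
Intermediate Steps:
Pow(Add(Add(3, Add(6, -3)), -7), 2) = Pow(Add(Add(3, 3), -7), 2) = Pow(Add(6, -7), 2) = Pow(-1, 2) = 1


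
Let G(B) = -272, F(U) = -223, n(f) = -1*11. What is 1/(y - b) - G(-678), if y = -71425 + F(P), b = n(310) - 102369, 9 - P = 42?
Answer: 8359105/30732 ≈ 272.00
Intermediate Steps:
P = -33 (P = 9 - 1*42 = 9 - 42 = -33)
n(f) = -11
b = -102380 (b = -11 - 102369 = -102380)
y = -71648 (y = -71425 - 223 = -71648)
1/(y - b) - G(-678) = 1/(-71648 - 1*(-102380)) - 1*(-272) = 1/(-71648 + 102380) + 272 = 1/30732 + 272 = 8359105/30732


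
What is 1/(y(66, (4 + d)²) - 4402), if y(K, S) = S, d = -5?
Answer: -1/4401 ≈ -0.00022722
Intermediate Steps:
1/(y(66, (4 + d)²) - 4402) = 1/((4 - 5)² - 4402) = 1/((-1)² - 4402) = 1/(1 - 4402) = 1/(-4401) = -1/4401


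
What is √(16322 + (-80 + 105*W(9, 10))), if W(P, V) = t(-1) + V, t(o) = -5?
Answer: 27*√23 ≈ 129.49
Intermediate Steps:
W(P, V) = -5 + V
√(16322 + (-80 + 105*W(9, 10))) = √(16322 + (-80 + 105*(-5 + 10))) = √(16322 + (-80 + 105*5)) = √(16322 + (-80 + 525)) = √(16322 + 445) = √16767 = 27*√23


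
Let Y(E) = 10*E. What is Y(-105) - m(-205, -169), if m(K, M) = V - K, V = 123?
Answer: -1378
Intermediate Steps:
m(K, M) = 123 - K
Y(-105) - m(-205, -169) = 10*(-105) - (123 - 1*(-205)) = -1050 - (123 + 205) = -1050 - 1*328 = -1050 - 328 = -1378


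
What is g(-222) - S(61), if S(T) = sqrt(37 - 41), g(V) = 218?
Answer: 218 - 2*I ≈ 218.0 - 2.0*I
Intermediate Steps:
S(T) = 2*I (S(T) = sqrt(-4) = 2*I)
g(-222) - S(61) = 218 - 2*I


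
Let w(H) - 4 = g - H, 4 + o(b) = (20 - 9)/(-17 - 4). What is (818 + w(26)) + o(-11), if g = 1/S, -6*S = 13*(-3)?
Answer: 216115/273 ≈ 791.63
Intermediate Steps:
S = 13/2 (S = -13*(-3)/6 = -⅙*(-39) = 13/2 ≈ 6.5000)
o(b) = -95/21 (o(b) = -4 + (20 - 9)/(-17 - 4) = -4 + 11/(-21) = -4 + 11*(-1/21) = -4 - 11/21 = -95/21)
g = 2/13 (g = 1/(13/2) = 2/13 ≈ 0.15385)
w(H) = 54/13 - H (w(H) = 4 + (2/13 - H) = 54/13 - H)
(818 + w(26)) + o(-11) = (818 + (54/13 - 1*26)) - 95/21 = (818 + (54/13 - 26)) - 95/21 = (818 - 284/13) - 95/21 = 10350/13 - 95/21 = 216115/273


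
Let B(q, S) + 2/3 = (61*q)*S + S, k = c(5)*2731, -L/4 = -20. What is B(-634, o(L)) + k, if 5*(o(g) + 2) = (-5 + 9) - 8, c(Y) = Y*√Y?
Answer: 1624256/15 + 13655*√5 ≈ 1.3882e+5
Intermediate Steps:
L = 80 (L = -4*(-20) = 80)
c(Y) = Y^(3/2)
o(g) = -14/5 (o(g) = -2 + ((-5 + 9) - 8)/5 = -2 + (4 - 8)/5 = -2 + (⅕)*(-4) = -2 - ⅘ = -14/5)
k = 13655*√5 (k = 5^(3/2)*2731 = (5*√5)*2731 = 13655*√5 ≈ 30534.)
B(q, S) = -⅔ + S + 61*S*q (B(q, S) = -⅔ + ((61*q)*S + S) = -⅔ + (61*S*q + S) = -⅔ + (S + 61*S*q) = -⅔ + S + 61*S*q)
B(-634, o(L)) + k = (-⅔ - 14/5 + 61*(-14/5)*(-634)) + 13655*√5 = (-⅔ - 14/5 + 541436/5) + 13655*√5 = 1624256/15 + 13655*√5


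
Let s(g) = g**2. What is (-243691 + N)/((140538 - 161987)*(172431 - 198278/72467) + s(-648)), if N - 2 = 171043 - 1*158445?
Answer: 16746471497/267982525986383 ≈ 6.2491e-5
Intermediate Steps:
N = 12600 (N = 2 + (171043 - 1*158445) = 2 + (171043 - 158445) = 2 + 12598 = 12600)
(-243691 + N)/((140538 - 161987)*(172431 - 198278/72467) + s(-648)) = (-243691 + 12600)/((140538 - 161987)*(172431 - 198278/72467) + (-648)**2) = -231091/(-21449*(172431 - 198278*1/72467) + 419904) = -231091/(-21449*(172431 - 198278/72467) + 419904) = -231091/(-21449*12495358999/72467 + 419904) = -231091/(-268012955169551/72467 + 419904) = -231091/(-267982525986383/72467) = -231091*(-72467/267982525986383) = 16746471497/267982525986383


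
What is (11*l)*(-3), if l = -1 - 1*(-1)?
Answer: 0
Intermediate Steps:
l = 0 (l = -1 + 1 = 0)
(11*l)*(-3) = (11*0)*(-3) = 0*(-3) = 0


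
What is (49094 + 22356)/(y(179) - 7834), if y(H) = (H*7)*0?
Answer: -35725/3917 ≈ -9.1205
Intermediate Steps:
y(H) = 0 (y(H) = (7*H)*0 = 0)
(49094 + 22356)/(y(179) - 7834) = (49094 + 22356)/(0 - 7834) = 71450/(-7834) = 71450*(-1/7834) = -35725/3917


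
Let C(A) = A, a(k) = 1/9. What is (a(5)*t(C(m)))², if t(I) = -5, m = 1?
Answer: 25/81 ≈ 0.30864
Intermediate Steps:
a(k) = ⅑
(a(5)*t(C(m)))² = ((⅑)*(-5))² = (-5/9)² = 25/81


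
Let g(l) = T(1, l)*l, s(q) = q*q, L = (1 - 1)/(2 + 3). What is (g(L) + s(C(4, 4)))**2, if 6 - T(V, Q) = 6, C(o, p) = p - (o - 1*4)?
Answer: 256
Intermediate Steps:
C(o, p) = 4 + p - o (C(o, p) = p - (o - 4) = p - (-4 + o) = p + (4 - o) = 4 + p - o)
L = 0 (L = 0/5 = 0*(1/5) = 0)
s(q) = q**2
T(V, Q) = 0 (T(V, Q) = 6 - 1*6 = 6 - 6 = 0)
g(l) = 0 (g(l) = 0*l = 0)
(g(L) + s(C(4, 4)))**2 = (0 + (4 + 4 - 1*4)**2)**2 = (0 + (4 + 4 - 4)**2)**2 = (0 + 4**2)**2 = (0 + 16)**2 = 16**2 = 256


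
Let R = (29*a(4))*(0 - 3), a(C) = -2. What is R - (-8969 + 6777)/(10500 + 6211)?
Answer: 2909906/16711 ≈ 174.13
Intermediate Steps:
R = 174 (R = (29*(-2))*(0 - 3) = -58*(-3) = 174)
R - (-8969 + 6777)/(10500 + 6211) = 174 - (-8969 + 6777)/(10500 + 6211) = 174 - (-2192)/16711 = 174 - 1*(-2192/16711) = 174 + 2192/16711 = 2909906/16711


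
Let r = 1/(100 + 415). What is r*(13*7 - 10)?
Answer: 81/515 ≈ 0.15728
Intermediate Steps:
r = 1/515 ≈ 0.0019417
r*(13*7 - 10) = (13*7 - 10)/515 = (91 - 10)/515 = (1/515)*81 = 81/515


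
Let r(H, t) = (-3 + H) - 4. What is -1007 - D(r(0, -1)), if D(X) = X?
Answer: -1000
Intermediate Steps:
r(H, t) = -7 + H
-1007 - D(r(0, -1)) = -1007 - (-7 + 0) = -1007 - 1*(-7) = -1007 + 7 = -1000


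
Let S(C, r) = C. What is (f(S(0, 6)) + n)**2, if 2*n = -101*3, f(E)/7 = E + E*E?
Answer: 91809/4 ≈ 22952.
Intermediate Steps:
f(E) = 7*E + 7*E**2 (f(E) = 7*(E + E*E) = 7*(E + E**2) = 7*E + 7*E**2)
n = -303/2 (n = (-101*3)/2 = (1/2)*(-303) = -303/2 ≈ -151.50)
(f(S(0, 6)) + n)**2 = (7*0*(1 + 0) - 303/2)**2 = (7*0*1 - 303/2)**2 = (0 - 303/2)**2 = (-303/2)**2 = 91809/4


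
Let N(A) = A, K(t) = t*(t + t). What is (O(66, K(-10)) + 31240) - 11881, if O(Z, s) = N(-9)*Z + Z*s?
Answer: 31965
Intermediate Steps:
K(t) = 2*t² (K(t) = t*(2*t) = 2*t²)
O(Z, s) = -9*Z + Z*s
(O(66, K(-10)) + 31240) - 11881 = (66*(-9 + 2*(-10)²) + 31240) - 11881 = (66*(-9 + 2*100) + 31240) - 11881 = (66*(-9 + 200) + 31240) - 11881 = (66*191 + 31240) - 11881 = (12606 + 31240) - 11881 = 43846 - 11881 = 31965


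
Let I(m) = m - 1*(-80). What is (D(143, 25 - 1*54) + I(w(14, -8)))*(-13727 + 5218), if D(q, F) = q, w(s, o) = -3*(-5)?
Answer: -2025142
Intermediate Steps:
w(s, o) = 15
I(m) = 80 + m (I(m) = m + 80 = 80 + m)
(D(143, 25 - 1*54) + I(w(14, -8)))*(-13727 + 5218) = (143 + (80 + 15))*(-13727 + 5218) = (143 + 95)*(-8509) = 238*(-8509) = -2025142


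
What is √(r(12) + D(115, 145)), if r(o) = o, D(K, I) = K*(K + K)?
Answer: √26462 ≈ 162.67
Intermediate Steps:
D(K, I) = 2*K² (D(K, I) = K*(2*K) = 2*K²)
√(r(12) + D(115, 145)) = √(12 + 2*115²) = √(12 + 2*13225) = √(12 + 26450) = √26462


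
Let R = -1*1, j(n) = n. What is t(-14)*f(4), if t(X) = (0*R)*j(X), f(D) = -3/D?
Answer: 0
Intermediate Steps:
R = -1
t(X) = 0 (t(X) = (0*(-1))*X = 0*X = 0)
t(-14)*f(4) = 0*(-3/4) = 0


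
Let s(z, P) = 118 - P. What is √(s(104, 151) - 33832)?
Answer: I*√33865 ≈ 184.02*I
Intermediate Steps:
√(s(104, 151) - 33832) = √((118 - 1*151) - 33832) = √((118 - 151) - 33832) = √(-33 - 33832) = √(-33865) = I*√33865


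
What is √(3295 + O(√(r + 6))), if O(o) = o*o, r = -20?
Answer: √3281 ≈ 57.280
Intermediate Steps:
O(o) = o²
√(3295 + O(√(r + 6))) = √(3295 + (√(-20 + 6))²) = √(3295 + (√(-14))²) = √(3295 + (I*√14)²) = √(3295 - 14) = √3281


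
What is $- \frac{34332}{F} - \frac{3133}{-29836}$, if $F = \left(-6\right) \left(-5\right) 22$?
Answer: $- \frac{85188481}{1640980} \approx -51.913$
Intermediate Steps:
$F = 660$ ($F = 30 \cdot 22 = 660$)
$- \frac{34332}{F} - \frac{3133}{-29836} = - \frac{34332}{660} - \frac{3133}{-29836} = \left(-34332\right) \frac{1}{660} - - \frac{3133}{29836} = - \frac{2861}{55} + \frac{3133}{29836} = - \frac{85188481}{1640980}$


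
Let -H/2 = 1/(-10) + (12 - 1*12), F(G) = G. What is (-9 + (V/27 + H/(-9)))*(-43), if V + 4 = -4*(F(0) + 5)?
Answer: 19178/45 ≈ 426.18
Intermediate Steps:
V = -24 (V = -4 - 4*(0 + 5) = -4 - 4*5 = -4 - 20 = -24)
H = ⅕ (H = -2*(1/(-10) + (12 - 1*12)) = -2*(-⅒ + (12 - 12)) = -2*(-⅒ + 0) = -2*(-⅒) = ⅕ ≈ 0.20000)
(-9 + (V/27 + H/(-9)))*(-43) = (-9 + (-24/27 + (⅕)/(-9)))*(-43) = (-9 + (-24*1/27 + (⅕)*(-⅑)))*(-43) = (-9 + (-8/9 - 1/45))*(-43) = (-9 - 41/45)*(-43) = -446/45*(-43) = 19178/45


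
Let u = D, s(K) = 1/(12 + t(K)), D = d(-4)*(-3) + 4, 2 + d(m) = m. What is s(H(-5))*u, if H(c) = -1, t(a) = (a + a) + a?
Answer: 22/9 ≈ 2.4444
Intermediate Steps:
d(m) = -2 + m
t(a) = 3*a (t(a) = 2*a + a = 3*a)
D = 22 (D = (-2 - 4)*(-3) + 4 = -6*(-3) + 4 = 18 + 4 = 22)
s(K) = 1/(12 + 3*K)
u = 22
s(H(-5))*u = (1/(3*(4 - 1)))*22 = ((⅓)/3)*22 = ((⅓)*(⅓))*22 = (⅑)*22 = 22/9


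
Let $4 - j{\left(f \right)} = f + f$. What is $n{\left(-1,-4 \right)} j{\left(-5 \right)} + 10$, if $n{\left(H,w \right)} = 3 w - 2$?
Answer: $-186$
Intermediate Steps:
$n{\left(H,w \right)} = -2 + 3 w$
$j{\left(f \right)} = 4 - 2 f$ ($j{\left(f \right)} = 4 - \left(f + f\right) = 4 - 2 f$)
$n{\left(-1,-4 \right)} j{\left(-5 \right)} + 10 = \left(-2 + 3 \left(-4\right)\right) \left(4 - -10\right) + 10 = \left(-2 - 12\right) \left(4 + 10\right) + 10 = \left(-14\right) 14 + 10 = -196 + 10 = -186$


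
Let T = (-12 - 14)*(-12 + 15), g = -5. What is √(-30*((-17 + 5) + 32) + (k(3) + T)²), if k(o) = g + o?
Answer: 10*√58 ≈ 76.158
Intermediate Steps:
k(o) = -5 + o
T = -78 (T = -26*3 = -78)
√(-30*((-17 + 5) + 32) + (k(3) + T)²) = √(-30*((-17 + 5) + 32) + ((-5 + 3) - 78)²) = √(-30*(-12 + 32) + (-2 - 78)²) = √(-30*20 + (-80)²) = √(-600 + 6400) = √5800 = 10*√58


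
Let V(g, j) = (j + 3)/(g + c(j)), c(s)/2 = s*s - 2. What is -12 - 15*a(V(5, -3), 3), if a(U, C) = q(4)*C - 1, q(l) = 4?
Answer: -177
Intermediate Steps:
c(s) = -4 + 2*s**2 (c(s) = 2*(s*s - 2) = 2*(s**2 - 2) = 2*(-2 + s**2) = -4 + 2*s**2)
V(g, j) = (3 + j)/(-4 + g + 2*j**2) (V(g, j) = (j + 3)/(g + (-4 + 2*j**2)) = (3 + j)/(-4 + g + 2*j**2))
a(U, C) = -1 + 4*C (a(U, C) = 4*C - 1 = -1 + 4*C)
-12 - 15*a(V(5, -3), 3) = -12 - 15*(-1 + 4*3) = -12 - 15*(-1 + 12) = -12 - 15*11 = -12 - 165 = -177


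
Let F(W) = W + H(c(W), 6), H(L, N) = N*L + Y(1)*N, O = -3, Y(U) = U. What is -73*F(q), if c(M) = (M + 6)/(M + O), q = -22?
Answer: 22192/25 ≈ 887.68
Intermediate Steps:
c(M) = (6 + M)/(-3 + M) (c(M) = (M + 6)/(M - 3) = (6 + M)/(-3 + M))
H(L, N) = N + L*N (H(L, N) = N*L + 1*N = L*N + N = N + L*N)
F(W) = 6 + W + 6*(6 + W)/(-3 + W) (F(W) = W + 6*(1 + (6 + W)/(-3 + W)) = W + (6 + 6*(6 + W)/(-3 + W)) = 6 + W + 6*(6 + W)/(-3 + W))
-73*F(q) = -73*(18 + (-22)² + 9*(-22))/(-3 - 22) = -73*(18 + 484 - 198)/(-25) = -(-73)*304/25 = -73*(-304/25) = 22192/25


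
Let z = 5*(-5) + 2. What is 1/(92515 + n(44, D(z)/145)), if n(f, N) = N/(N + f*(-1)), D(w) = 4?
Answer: 1594/147468909 ≈ 1.0809e-5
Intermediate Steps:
z = -23 (z = -25 + 2 = -23)
n(f, N) = N/(N - f)
1/(92515 + n(44, D(z)/145)) = 1/(92515 + (4/145)/(4/145 - 1*44)) = 1/(92515 + (4*(1/145))/(4*(1/145) - 44)) = 1/(92515 + 4/(145*(4/145 - 44))) = 1/(92515 + 4/(145*(-6376/145))) = 1/(92515 + (4/145)*(-145/6376)) = 1/(92515 - 1/1594) = 1/(147468909/1594) = 1594/147468909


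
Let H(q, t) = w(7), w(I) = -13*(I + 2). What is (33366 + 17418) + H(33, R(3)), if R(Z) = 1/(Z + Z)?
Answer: 50667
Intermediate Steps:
R(Z) = 1/(2*Z)
w(I) = -26 - 13*I (w(I) = -13*(2 + I) = -26 - 13*I)
H(q, t) = -117 (H(q, t) = -26 - 13*7 = -26 - 91 = -117)
(33366 + 17418) + H(33, R(3)) = (33366 + 17418) - 117 = 50784 - 117 = 50667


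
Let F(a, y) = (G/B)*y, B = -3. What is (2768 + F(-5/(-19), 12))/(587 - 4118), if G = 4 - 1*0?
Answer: -2752/3531 ≈ -0.77938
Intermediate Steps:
G = 4 (G = 4 + 0 = 4)
F(a, y) = -4*y/3 (F(a, y) = (4/(-3))*y = (4*(-⅓))*y = -4*y/3)
(2768 + F(-5/(-19), 12))/(587 - 4118) = (2768 - 4/3*12)/(587 - 4118) = (2768 - 16)/(-3531) = 2752*(-1/3531) = -2752/3531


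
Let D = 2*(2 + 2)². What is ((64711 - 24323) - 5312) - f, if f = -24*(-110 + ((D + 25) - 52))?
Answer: 32556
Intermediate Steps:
D = 32 (D = 2*4² = 2*16 = 32)
f = 2520 (f = -24*(-110 + ((32 + 25) - 52)) = -24*(-110 + (57 - 52)) = -24*(-110 + 5) = -24*(-105) = 2520)
((64711 - 24323) - 5312) - f = ((64711 - 24323) - 5312) - 1*2520 = (40388 - 5312) - 2520 = 35076 - 2520 = 32556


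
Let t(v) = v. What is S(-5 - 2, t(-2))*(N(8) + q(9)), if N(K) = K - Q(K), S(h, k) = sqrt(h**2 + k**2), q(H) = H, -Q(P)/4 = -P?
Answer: -15*sqrt(53) ≈ -109.20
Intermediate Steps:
Q(P) = 4*P (Q(P) = -(-4)*P = 4*P)
N(K) = -3*K (N(K) = K - 4*K = -3*K)
S(-5 - 2, t(-2))*(N(8) + q(9)) = sqrt((-5 - 2)**2 + (-2)**2)*(-3*8 + 9) = sqrt((-7)**2 + 4)*(-24 + 9) = sqrt(49 + 4)*(-15) = sqrt(53)*(-15) = -15*sqrt(53)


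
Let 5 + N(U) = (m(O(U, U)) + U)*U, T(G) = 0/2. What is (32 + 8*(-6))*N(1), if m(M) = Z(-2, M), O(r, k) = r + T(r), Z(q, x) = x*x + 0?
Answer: 48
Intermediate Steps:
T(G) = 0 (T(G) = 0*(1/2) = 0)
Z(q, x) = x**2 (Z(q, x) = x**2 + 0 = x**2)
O(r, k) = r (O(r, k) = r + 0 = r)
m(M) = M**2
N(U) = -5 + U*(U + U**2) (N(U) = -5 + (U**2 + U)*U = -5 + (U + U**2)*U = -5 + U*(U + U**2))
(32 + 8*(-6))*N(1) = (32 + 8*(-6))*(-5 + 1**2 + 1**3) = (32 - 48)*(-5 + 1 + 1) = -16*(-3) = 48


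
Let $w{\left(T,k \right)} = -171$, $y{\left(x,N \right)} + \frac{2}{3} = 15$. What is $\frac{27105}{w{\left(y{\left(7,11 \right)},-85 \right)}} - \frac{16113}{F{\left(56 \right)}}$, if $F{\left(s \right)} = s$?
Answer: $- \frac{1424401}{3192} \approx -446.24$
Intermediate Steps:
$y{\left(x,N \right)} = \frac{43}{3}$ ($y{\left(x,N \right)} = - \frac{2}{3} + 15 = \frac{43}{3}$)
$\frac{27105}{w{\left(y{\left(7,11 \right)},-85 \right)}} - \frac{16113}{F{\left(56 \right)}} = \frac{27105}{-171} - \frac{16113}{56} = 27105 \left(- \frac{1}{171}\right) - \frac{16113}{56} = - \frac{9035}{57} - \frac{16113}{56} = - \frac{1424401}{3192}$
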